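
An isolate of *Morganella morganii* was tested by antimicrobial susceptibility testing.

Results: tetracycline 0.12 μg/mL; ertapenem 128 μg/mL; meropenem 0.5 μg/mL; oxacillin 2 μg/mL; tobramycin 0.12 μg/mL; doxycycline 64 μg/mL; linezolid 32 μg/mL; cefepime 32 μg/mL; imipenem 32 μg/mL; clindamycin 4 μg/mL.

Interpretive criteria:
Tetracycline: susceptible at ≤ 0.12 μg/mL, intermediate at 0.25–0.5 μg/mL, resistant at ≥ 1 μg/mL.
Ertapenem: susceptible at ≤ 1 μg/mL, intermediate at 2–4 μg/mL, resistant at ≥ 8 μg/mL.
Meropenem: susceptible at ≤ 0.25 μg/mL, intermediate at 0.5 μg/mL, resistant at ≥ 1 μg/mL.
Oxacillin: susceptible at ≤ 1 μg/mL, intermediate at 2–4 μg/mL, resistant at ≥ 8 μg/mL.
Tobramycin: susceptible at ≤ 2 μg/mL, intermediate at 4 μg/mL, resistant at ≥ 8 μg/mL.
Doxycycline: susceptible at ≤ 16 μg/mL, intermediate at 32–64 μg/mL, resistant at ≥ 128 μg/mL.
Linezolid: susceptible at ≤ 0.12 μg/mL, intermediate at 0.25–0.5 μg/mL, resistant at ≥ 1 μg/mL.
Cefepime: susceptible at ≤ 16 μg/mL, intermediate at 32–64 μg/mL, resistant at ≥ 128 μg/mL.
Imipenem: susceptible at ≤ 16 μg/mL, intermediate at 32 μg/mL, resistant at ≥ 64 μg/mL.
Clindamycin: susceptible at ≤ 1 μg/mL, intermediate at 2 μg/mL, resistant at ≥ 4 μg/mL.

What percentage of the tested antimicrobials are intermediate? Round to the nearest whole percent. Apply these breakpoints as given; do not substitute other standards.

50%

Tetracycline 0.12 μg/mL: ≤ 0.12 μg/mL ⇒ susceptible
Ertapenem: 128 μg/mL is ≥ 8 μg/mL → resistant
Meropenem: 0.5 μg/mL is = 0.5 μg/mL — I
Oxacillin (2 μg/mL) in 2–4 μg/mL → intermediate
Tobramycin 0.12 μg/mL: ≤ 2 μg/mL → S
Doxycycline (64 μg/mL) in 32–64 μg/mL ⇒ Intermediate
Linezolid (32 μg/mL) ≥ 1 μg/mL → R
Cefepime (32 μg/mL) in 32–64 μg/mL ⇒ intermediate
Imipenem 32 μg/mL: = 32 μg/mL → I
Clindamycin 4 μg/mL: ≥ 4 μg/mL ⇒ Resistant
Intermediate: 5/10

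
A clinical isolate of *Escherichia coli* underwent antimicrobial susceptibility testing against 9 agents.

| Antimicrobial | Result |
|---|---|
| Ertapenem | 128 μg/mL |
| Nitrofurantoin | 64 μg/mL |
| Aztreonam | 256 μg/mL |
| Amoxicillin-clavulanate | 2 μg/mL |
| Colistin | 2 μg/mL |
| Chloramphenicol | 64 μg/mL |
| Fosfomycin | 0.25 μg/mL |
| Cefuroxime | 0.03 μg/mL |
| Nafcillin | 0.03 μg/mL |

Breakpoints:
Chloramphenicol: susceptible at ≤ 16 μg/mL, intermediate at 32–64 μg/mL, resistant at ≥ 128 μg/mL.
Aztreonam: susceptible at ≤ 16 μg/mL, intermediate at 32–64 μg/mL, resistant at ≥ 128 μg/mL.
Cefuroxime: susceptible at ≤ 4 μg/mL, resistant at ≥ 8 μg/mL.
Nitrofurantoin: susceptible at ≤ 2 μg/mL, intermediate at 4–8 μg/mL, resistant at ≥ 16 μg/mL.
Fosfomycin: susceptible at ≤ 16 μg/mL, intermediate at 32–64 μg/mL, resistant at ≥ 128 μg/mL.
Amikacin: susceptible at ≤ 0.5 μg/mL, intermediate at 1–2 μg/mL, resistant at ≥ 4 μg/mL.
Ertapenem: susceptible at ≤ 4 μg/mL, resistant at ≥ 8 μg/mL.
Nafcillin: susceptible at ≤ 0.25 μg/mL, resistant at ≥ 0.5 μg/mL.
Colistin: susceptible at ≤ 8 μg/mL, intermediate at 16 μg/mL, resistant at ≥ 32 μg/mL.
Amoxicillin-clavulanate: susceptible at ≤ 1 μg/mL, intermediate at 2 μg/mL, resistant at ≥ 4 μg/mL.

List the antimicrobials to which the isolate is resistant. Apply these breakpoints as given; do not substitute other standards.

ertapenem, nitrofurantoin, aztreonam

Ertapenem: 128 μg/mL is ≥ 8 μg/mL — R
Nitrofurantoin: 64 μg/mL is ≥ 16 μg/mL — R
Aztreonam: 256 μg/mL is ≥ 128 μg/mL — resistant
Amoxicillin-clavulanate 2 μg/mL: = 2 μg/mL — intermediate
Colistin 2 μg/mL: ≤ 8 μg/mL ⇒ susceptible
Chloramphenicol 64 μg/mL: in 32–64 μg/mL ⇒ Intermediate
Fosfomycin 0.25 μg/mL: ≤ 16 μg/mL → S
Cefuroxime: 0.03 μg/mL is ≤ 4 μg/mL ⇒ S
Nafcillin: 0.03 μg/mL is ≤ 0.25 μg/mL → susceptible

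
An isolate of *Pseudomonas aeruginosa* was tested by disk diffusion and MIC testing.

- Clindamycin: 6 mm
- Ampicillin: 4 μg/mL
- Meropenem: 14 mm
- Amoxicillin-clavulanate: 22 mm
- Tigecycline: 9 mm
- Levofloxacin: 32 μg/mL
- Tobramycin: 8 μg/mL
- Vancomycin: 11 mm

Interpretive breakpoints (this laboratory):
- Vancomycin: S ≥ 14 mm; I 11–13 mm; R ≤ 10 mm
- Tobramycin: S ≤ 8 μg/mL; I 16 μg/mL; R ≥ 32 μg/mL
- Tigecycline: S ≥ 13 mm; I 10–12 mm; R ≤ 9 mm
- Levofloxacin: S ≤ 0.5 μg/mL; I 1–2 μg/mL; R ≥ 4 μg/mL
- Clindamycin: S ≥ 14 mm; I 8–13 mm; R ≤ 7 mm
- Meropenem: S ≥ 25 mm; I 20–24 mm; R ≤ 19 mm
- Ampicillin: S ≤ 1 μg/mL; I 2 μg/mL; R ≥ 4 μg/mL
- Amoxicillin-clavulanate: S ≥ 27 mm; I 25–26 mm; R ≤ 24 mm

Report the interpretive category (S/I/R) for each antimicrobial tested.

Clindamycin 6 mm: ≤ 7 mm → resistant
Ampicillin 4 μg/mL: ≥ 4 μg/mL ⇒ Resistant
Meropenem (14 mm) ≤ 19 mm ⇒ R
Amoxicillin-clavulanate 22 mm: ≤ 24 mm → Resistant
Tigecycline: 9 mm is ≤ 9 mm ⇒ Resistant
Levofloxacin 32 μg/mL: ≥ 4 μg/mL → R
Tobramycin: 8 μg/mL is ≤ 8 μg/mL ⇒ Susceptible
Vancomycin: 11 mm is in 11–13 mm ⇒ I

R, R, R, R, R, R, S, I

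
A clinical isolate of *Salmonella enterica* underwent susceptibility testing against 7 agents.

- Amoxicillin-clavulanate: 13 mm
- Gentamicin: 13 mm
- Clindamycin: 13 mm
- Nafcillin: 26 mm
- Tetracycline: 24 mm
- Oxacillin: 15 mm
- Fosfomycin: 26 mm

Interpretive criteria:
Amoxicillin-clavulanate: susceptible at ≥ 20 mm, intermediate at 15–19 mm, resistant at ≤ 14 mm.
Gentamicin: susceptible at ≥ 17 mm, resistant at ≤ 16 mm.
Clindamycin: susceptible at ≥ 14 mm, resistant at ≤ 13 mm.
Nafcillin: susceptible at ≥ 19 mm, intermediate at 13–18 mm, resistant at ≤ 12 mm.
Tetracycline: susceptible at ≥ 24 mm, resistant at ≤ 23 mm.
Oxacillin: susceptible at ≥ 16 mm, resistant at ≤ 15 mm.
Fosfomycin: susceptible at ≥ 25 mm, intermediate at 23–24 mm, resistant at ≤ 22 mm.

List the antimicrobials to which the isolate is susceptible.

Amoxicillin-clavulanate 13 mm: ≤ 14 mm — Resistant
Gentamicin: 13 mm is ≤ 16 mm → R
Clindamycin: 13 mm is ≤ 13 mm ⇒ Resistant
Nafcillin 26 mm: ≥ 19 mm — susceptible
Tetracycline: 24 mm is ≥ 24 mm ⇒ Susceptible
Oxacillin: 15 mm is ≤ 15 mm ⇒ resistant
Fosfomycin: 26 mm is ≥ 25 mm → Susceptible

nafcillin, tetracycline, fosfomycin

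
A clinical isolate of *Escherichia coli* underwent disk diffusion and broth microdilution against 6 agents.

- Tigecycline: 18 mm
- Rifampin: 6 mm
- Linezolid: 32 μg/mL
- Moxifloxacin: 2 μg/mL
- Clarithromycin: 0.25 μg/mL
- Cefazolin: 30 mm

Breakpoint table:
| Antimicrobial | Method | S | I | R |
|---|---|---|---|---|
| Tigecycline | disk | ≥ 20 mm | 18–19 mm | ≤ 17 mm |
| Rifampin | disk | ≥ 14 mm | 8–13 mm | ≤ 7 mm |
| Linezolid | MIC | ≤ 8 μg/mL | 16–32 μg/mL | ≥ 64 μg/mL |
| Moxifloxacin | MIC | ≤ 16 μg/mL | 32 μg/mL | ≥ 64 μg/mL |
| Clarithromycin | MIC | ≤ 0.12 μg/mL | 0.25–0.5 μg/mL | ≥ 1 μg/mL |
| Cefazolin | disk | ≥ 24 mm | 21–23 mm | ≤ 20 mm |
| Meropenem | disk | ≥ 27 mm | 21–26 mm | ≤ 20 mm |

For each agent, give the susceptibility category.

Tigecycline 18 mm: in 18–19 mm → I
Rifampin 6 mm: ≤ 7 mm ⇒ Resistant
Linezolid (32 μg/mL) in 16–32 μg/mL → I
Moxifloxacin: 2 μg/mL is ≤ 16 μg/mL ⇒ S
Clarithromycin (0.25 μg/mL) in 0.25–0.5 μg/mL ⇒ intermediate
Cefazolin (30 mm) ≥ 24 mm → susceptible

I, R, I, S, I, S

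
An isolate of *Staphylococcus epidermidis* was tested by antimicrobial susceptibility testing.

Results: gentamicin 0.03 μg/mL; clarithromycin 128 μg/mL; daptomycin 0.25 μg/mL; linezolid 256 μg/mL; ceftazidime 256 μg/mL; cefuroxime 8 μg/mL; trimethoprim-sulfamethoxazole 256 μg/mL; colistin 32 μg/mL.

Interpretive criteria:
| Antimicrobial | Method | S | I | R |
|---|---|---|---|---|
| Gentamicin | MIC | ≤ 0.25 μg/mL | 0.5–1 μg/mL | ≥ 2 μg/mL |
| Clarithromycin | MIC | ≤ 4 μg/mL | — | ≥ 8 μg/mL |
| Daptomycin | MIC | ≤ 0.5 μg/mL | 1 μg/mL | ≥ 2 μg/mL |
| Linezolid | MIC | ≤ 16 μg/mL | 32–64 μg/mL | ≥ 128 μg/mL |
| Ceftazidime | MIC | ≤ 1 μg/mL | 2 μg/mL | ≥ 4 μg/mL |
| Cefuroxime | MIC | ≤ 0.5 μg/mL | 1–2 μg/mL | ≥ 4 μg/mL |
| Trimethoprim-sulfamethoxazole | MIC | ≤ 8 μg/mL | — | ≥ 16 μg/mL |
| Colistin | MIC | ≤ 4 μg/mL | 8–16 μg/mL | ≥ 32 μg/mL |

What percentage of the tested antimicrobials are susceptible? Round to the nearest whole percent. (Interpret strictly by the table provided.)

25%

Gentamicin (0.03 μg/mL) ≤ 0.25 μg/mL → Susceptible
Clarithromycin 128 μg/mL: ≥ 8 μg/mL — R
Daptomycin: 0.25 μg/mL is ≤ 0.5 μg/mL — Susceptible
Linezolid: 256 μg/mL is ≥ 128 μg/mL — Resistant
Ceftazidime: 256 μg/mL is ≥ 4 μg/mL → resistant
Cefuroxime 8 μg/mL: ≥ 4 μg/mL → resistant
Trimethoprim-sulfamethoxazole: 256 μg/mL is ≥ 16 μg/mL — resistant
Colistin: 32 μg/mL is ≥ 32 μg/mL ⇒ resistant
Susceptible: 2/8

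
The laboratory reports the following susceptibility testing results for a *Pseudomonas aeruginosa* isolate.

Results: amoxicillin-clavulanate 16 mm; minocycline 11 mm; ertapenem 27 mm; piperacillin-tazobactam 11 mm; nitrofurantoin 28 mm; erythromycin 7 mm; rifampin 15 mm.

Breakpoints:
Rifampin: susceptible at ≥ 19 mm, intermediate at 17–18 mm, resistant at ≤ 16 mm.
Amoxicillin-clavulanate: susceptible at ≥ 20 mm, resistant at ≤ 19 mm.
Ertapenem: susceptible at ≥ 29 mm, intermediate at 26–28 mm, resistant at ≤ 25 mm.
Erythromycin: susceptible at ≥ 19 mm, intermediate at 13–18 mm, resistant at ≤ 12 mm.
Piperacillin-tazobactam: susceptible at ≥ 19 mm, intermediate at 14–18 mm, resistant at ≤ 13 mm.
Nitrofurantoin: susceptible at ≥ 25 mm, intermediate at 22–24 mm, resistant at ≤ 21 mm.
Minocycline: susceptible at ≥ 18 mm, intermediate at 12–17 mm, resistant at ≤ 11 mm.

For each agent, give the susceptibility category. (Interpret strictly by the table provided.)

Amoxicillin-clavulanate (16 mm) ≤ 19 mm → Resistant
Minocycline: 11 mm is ≤ 11 mm — resistant
Ertapenem: 27 mm is in 26–28 mm → I
Piperacillin-tazobactam 11 mm: ≤ 13 mm — R
Nitrofurantoin (28 mm) ≥ 25 mm — susceptible
Erythromycin (7 mm) ≤ 12 mm → R
Rifampin 15 mm: ≤ 16 mm → resistant

R, R, I, R, S, R, R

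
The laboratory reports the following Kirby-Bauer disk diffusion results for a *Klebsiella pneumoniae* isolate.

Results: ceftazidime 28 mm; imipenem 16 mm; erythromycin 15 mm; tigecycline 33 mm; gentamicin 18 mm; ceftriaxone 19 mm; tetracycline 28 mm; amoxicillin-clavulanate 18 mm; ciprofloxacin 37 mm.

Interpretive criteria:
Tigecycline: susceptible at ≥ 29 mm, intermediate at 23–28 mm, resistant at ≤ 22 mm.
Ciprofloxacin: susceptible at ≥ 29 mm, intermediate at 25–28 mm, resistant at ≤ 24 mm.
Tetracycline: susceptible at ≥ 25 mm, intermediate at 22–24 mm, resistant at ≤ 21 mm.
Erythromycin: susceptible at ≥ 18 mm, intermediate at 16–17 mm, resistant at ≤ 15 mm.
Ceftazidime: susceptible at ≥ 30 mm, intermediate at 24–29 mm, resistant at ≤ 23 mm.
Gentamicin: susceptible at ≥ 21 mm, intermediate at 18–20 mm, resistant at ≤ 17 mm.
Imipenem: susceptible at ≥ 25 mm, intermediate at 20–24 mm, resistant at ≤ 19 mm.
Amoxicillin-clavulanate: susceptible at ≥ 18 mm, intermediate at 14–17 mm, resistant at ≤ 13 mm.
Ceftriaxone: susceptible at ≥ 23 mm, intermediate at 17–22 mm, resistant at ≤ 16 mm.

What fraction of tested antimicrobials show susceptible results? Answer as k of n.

Ceftazidime 28 mm: in 24–29 mm — I
Imipenem 16 mm: ≤ 19 mm — Resistant
Erythromycin 15 mm: ≤ 15 mm ⇒ R
Tigecycline: 33 mm is ≥ 29 mm — Susceptible
Gentamicin 18 mm: in 18–20 mm ⇒ I
Ceftriaxone: 19 mm is in 17–22 mm — I
Tetracycline (28 mm) ≥ 25 mm → S
Amoxicillin-clavulanate (18 mm) ≥ 18 mm — susceptible
Ciprofloxacin (37 mm) ≥ 29 mm ⇒ Susceptible
Susceptible: 4/9

4 of 9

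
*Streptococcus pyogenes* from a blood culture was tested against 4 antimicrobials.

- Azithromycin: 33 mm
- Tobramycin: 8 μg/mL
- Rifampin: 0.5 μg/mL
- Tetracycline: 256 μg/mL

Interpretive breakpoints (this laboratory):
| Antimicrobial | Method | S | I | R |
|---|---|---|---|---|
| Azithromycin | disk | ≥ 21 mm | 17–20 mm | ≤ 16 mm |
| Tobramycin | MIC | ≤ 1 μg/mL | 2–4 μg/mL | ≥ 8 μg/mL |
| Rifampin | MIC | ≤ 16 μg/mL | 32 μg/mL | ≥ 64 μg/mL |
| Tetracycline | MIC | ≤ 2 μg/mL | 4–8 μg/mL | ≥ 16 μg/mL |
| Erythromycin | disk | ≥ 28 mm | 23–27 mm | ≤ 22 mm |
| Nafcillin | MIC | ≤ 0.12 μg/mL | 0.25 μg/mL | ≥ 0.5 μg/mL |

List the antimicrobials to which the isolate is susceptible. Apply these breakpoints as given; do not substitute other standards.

Azithromycin (33 mm) ≥ 21 mm ⇒ Susceptible
Tobramycin 8 μg/mL: ≥ 8 μg/mL ⇒ resistant
Rifampin 0.5 μg/mL: ≤ 16 μg/mL → susceptible
Tetracycline 256 μg/mL: ≥ 16 μg/mL — R

azithromycin, rifampin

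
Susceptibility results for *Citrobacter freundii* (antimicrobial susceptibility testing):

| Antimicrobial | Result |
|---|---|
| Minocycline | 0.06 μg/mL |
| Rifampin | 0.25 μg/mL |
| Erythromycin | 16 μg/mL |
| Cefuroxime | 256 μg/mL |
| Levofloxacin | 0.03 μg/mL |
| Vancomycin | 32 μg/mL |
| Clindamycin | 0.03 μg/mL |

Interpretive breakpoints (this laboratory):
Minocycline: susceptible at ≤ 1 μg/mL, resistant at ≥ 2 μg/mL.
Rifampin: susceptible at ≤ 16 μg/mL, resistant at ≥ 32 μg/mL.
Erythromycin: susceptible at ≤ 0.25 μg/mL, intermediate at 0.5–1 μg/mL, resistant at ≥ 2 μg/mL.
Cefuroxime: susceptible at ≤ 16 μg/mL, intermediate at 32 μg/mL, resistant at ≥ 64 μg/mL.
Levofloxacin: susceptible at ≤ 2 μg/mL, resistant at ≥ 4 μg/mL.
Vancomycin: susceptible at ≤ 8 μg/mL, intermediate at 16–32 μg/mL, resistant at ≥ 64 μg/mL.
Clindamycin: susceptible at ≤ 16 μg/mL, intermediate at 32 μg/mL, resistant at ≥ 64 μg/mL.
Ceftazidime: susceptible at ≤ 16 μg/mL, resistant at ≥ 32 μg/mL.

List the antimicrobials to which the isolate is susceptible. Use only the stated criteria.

minocycline, rifampin, levofloxacin, clindamycin

Minocycline 0.06 μg/mL: ≤ 1 μg/mL → Susceptible
Rifampin: 0.25 μg/mL is ≤ 16 μg/mL — Susceptible
Erythromycin (16 μg/mL) ≥ 2 μg/mL — resistant
Cefuroxime (256 μg/mL) ≥ 64 μg/mL ⇒ Resistant
Levofloxacin 0.03 μg/mL: ≤ 2 μg/mL → S
Vancomycin 32 μg/mL: in 16–32 μg/mL — intermediate
Clindamycin (0.03 μg/mL) ≤ 16 μg/mL ⇒ Susceptible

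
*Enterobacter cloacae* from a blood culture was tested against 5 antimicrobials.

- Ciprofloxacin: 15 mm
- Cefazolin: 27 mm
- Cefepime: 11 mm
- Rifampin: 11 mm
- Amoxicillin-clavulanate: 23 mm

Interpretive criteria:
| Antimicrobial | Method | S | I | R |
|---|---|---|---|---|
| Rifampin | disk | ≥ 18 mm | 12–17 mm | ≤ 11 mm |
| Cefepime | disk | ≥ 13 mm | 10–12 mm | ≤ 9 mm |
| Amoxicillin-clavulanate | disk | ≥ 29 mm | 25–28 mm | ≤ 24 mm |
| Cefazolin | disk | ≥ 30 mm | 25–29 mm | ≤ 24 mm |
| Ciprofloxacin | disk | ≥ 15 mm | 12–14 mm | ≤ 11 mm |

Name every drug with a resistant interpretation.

rifampin, amoxicillin-clavulanate

Ciprofloxacin 15 mm: ≥ 15 mm — S
Cefazolin 27 mm: in 25–29 mm — intermediate
Cefepime (11 mm) in 10–12 mm ⇒ Intermediate
Rifampin (11 mm) ≤ 11 mm — resistant
Amoxicillin-clavulanate 23 mm: ≤ 24 mm → resistant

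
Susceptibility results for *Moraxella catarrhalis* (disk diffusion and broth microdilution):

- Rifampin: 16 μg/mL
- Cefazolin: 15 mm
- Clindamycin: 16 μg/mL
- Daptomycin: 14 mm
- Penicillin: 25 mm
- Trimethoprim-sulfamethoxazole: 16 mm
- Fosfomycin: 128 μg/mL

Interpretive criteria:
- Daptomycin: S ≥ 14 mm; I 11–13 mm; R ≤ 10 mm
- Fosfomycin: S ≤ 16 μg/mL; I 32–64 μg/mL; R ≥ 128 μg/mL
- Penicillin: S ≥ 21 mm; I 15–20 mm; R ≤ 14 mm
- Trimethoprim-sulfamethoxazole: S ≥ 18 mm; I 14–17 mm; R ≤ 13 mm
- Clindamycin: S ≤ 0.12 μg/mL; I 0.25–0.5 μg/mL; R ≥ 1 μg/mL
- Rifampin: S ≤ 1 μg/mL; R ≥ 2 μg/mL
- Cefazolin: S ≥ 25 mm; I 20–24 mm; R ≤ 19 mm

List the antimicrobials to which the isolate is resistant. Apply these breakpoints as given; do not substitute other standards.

rifampin, cefazolin, clindamycin, fosfomycin

Rifampin: 16 μg/mL is ≥ 2 μg/mL → R
Cefazolin: 15 mm is ≤ 19 mm → resistant
Clindamycin 16 μg/mL: ≥ 1 μg/mL — resistant
Daptomycin 14 mm: ≥ 14 mm ⇒ Susceptible
Penicillin: 25 mm is ≥ 21 mm → susceptible
Trimethoprim-sulfamethoxazole (16 mm) in 14–17 mm → intermediate
Fosfomycin: 128 μg/mL is ≥ 128 μg/mL — Resistant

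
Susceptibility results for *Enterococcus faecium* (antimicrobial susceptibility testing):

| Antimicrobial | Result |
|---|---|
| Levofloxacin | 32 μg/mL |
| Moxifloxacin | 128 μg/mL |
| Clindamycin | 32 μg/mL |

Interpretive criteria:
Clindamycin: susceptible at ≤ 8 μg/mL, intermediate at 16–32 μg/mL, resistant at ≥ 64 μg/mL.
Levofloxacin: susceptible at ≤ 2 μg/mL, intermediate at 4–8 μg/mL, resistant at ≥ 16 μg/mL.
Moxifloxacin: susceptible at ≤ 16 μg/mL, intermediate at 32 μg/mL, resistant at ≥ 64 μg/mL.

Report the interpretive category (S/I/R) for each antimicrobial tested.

Levofloxacin (32 μg/mL) ≥ 16 μg/mL ⇒ Resistant
Moxifloxacin: 128 μg/mL is ≥ 64 μg/mL — resistant
Clindamycin: 32 μg/mL is in 16–32 μg/mL ⇒ I

R, R, I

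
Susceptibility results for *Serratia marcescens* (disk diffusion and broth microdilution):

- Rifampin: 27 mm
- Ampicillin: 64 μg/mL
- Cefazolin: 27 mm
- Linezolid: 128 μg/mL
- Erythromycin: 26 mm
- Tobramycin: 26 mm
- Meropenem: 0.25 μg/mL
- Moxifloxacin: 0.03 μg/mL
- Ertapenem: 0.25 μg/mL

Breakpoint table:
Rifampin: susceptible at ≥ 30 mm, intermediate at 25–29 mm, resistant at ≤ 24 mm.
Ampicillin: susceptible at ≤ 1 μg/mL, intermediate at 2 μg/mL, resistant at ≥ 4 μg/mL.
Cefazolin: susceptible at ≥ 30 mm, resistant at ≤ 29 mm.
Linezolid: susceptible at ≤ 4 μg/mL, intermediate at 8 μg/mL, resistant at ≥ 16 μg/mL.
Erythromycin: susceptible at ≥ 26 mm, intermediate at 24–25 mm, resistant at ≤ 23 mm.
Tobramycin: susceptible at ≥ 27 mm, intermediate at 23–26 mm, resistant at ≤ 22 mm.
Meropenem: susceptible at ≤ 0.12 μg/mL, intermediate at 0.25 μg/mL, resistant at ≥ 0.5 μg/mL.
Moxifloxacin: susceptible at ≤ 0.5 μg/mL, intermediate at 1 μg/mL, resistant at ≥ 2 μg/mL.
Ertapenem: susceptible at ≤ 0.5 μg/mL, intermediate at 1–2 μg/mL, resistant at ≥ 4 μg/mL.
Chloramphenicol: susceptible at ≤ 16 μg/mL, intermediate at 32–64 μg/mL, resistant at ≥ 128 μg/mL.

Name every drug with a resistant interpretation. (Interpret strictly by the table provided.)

Rifampin (27 mm) in 25–29 mm ⇒ Intermediate
Ampicillin 64 μg/mL: ≥ 4 μg/mL → R
Cefazolin (27 mm) ≤ 29 mm — R
Linezolid: 128 μg/mL is ≥ 16 μg/mL → Resistant
Erythromycin (26 mm) ≥ 26 mm → S
Tobramycin (26 mm) in 23–26 mm ⇒ I
Meropenem (0.25 μg/mL) = 0.25 μg/mL ⇒ intermediate
Moxifloxacin (0.03 μg/mL) ≤ 0.5 μg/mL ⇒ Susceptible
Ertapenem 0.25 μg/mL: ≤ 0.5 μg/mL → Susceptible

ampicillin, cefazolin, linezolid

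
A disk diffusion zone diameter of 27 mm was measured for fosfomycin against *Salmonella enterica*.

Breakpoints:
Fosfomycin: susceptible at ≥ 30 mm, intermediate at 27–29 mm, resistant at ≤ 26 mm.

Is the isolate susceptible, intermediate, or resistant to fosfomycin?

I

Fosfomycin 27 mm: in 27–29 mm — I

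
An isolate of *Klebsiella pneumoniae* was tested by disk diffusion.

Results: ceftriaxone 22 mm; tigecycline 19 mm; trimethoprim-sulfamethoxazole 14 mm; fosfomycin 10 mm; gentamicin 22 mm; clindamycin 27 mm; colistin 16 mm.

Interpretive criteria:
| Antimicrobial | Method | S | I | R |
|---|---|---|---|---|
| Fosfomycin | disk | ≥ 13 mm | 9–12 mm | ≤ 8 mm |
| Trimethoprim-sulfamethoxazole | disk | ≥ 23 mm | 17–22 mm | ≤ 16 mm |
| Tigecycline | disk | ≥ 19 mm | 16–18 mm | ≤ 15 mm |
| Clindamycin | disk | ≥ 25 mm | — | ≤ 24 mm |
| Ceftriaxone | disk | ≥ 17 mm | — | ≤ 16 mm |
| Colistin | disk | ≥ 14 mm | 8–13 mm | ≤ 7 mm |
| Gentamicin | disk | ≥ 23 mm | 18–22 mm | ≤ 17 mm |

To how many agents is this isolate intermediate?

2

Ceftriaxone (22 mm) ≥ 17 mm ⇒ Susceptible
Tigecycline (19 mm) ≥ 19 mm — S
Trimethoprim-sulfamethoxazole 14 mm: ≤ 16 mm — Resistant
Fosfomycin 10 mm: in 9–12 mm → Intermediate
Gentamicin: 22 mm is in 18–22 mm ⇒ I
Clindamycin (27 mm) ≥ 25 mm ⇒ S
Colistin (16 mm) ≥ 14 mm ⇒ Susceptible
Intermediate: 2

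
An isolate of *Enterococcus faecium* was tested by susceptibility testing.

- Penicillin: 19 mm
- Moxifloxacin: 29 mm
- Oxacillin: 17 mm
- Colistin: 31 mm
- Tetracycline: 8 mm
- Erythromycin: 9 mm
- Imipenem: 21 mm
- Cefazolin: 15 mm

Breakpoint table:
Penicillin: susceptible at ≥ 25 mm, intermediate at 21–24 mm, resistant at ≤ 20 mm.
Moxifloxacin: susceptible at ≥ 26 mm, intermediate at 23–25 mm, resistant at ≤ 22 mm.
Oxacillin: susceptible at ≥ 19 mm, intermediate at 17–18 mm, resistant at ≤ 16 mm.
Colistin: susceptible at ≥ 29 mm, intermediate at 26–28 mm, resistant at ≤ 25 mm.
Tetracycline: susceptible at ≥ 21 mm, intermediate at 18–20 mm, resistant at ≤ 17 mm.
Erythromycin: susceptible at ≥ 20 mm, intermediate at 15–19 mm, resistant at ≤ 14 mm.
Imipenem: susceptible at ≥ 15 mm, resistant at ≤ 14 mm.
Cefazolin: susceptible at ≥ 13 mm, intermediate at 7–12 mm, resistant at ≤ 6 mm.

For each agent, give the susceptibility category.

Penicillin (19 mm) ≤ 20 mm ⇒ resistant
Moxifloxacin (29 mm) ≥ 26 mm — S
Oxacillin 17 mm: in 17–18 mm ⇒ intermediate
Colistin (31 mm) ≥ 29 mm → susceptible
Tetracycline: 8 mm is ≤ 17 mm → resistant
Erythromycin: 9 mm is ≤ 14 mm ⇒ Resistant
Imipenem 21 mm: ≥ 15 mm — susceptible
Cefazolin: 15 mm is ≥ 13 mm — S

R, S, I, S, R, R, S, S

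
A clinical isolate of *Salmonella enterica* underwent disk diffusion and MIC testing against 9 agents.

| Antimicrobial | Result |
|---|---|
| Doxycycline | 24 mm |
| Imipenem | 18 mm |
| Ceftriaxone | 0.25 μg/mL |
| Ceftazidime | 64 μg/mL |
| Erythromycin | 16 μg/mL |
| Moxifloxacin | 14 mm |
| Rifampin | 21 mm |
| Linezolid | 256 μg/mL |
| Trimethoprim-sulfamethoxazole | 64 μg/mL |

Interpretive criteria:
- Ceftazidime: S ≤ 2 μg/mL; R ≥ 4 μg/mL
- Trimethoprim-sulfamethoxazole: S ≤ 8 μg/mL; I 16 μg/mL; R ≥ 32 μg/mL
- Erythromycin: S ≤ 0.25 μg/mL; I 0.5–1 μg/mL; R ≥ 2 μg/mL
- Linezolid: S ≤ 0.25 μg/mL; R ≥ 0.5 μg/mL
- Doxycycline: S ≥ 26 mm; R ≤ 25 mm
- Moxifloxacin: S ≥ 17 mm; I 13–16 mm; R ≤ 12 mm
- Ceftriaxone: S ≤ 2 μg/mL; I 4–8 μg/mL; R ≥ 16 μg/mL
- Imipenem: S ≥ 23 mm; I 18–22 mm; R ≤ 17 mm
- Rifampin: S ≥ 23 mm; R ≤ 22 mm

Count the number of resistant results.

Doxycycline: 24 mm is ≤ 25 mm — Resistant
Imipenem (18 mm) in 18–22 mm ⇒ intermediate
Ceftriaxone (0.25 μg/mL) ≤ 2 μg/mL ⇒ Susceptible
Ceftazidime (64 μg/mL) ≥ 4 μg/mL — Resistant
Erythromycin: 16 μg/mL is ≥ 2 μg/mL ⇒ R
Moxifloxacin (14 mm) in 13–16 mm — intermediate
Rifampin: 21 mm is ≤ 22 mm → R
Linezolid 256 μg/mL: ≥ 0.5 μg/mL — R
Trimethoprim-sulfamethoxazole 64 μg/mL: ≥ 32 μg/mL → Resistant
Resistant: 6

6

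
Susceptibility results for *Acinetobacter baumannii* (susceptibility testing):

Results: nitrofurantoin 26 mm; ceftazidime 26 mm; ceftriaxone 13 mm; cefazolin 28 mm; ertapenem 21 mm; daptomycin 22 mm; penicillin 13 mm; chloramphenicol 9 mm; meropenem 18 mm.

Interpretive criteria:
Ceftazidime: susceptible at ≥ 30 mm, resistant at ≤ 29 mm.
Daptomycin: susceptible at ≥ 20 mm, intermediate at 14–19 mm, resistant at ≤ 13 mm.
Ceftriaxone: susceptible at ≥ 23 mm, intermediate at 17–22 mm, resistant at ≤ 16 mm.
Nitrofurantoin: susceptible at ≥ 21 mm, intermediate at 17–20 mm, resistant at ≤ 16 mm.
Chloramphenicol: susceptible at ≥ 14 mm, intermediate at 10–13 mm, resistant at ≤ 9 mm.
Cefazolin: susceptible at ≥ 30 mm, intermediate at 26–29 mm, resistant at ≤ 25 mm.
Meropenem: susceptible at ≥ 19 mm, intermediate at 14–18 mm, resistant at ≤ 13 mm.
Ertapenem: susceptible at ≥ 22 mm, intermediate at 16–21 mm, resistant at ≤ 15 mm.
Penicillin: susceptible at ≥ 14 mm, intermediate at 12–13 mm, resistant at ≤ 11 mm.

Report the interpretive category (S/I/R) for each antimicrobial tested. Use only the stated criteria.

Nitrofurantoin (26 mm) ≥ 21 mm — susceptible
Ceftazidime 26 mm: ≤ 29 mm → resistant
Ceftriaxone: 13 mm is ≤ 16 mm → resistant
Cefazolin (28 mm) in 26–29 mm → Intermediate
Ertapenem 21 mm: in 16–21 mm → I
Daptomycin 22 mm: ≥ 20 mm → S
Penicillin (13 mm) in 12–13 mm ⇒ intermediate
Chloramphenicol 9 mm: ≤ 9 mm ⇒ R
Meropenem (18 mm) in 14–18 mm → Intermediate

S, R, R, I, I, S, I, R, I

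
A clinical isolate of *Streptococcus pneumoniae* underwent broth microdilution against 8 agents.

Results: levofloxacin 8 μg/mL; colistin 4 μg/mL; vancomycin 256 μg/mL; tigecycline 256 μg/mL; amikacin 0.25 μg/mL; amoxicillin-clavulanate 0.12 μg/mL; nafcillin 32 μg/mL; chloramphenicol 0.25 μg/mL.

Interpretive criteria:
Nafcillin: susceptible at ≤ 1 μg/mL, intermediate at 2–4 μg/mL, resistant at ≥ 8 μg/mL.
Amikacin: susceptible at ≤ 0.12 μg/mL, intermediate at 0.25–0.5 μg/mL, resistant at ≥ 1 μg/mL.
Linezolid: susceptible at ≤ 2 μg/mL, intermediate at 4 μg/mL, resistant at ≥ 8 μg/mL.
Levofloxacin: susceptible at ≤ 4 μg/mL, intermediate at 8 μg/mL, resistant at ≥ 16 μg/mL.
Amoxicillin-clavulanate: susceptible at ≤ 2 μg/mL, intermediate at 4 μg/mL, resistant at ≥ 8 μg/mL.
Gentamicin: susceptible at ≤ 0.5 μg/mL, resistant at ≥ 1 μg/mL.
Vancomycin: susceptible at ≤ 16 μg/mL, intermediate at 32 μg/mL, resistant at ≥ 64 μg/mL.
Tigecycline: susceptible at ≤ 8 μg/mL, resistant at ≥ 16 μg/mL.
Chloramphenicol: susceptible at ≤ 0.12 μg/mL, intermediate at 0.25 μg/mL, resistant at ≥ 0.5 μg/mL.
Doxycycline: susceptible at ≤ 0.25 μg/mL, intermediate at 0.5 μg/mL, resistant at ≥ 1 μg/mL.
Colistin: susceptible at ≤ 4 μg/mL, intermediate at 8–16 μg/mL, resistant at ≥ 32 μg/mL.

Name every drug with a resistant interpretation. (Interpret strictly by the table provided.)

Levofloxacin (8 μg/mL) = 8 μg/mL — intermediate
Colistin 4 μg/mL: ≤ 4 μg/mL → S
Vancomycin (256 μg/mL) ≥ 64 μg/mL — Resistant
Tigecycline: 256 μg/mL is ≥ 16 μg/mL → R
Amikacin: 0.25 μg/mL is in 0.25–0.5 μg/mL → I
Amoxicillin-clavulanate 0.12 μg/mL: ≤ 2 μg/mL — susceptible
Nafcillin (32 μg/mL) ≥ 8 μg/mL ⇒ resistant
Chloramphenicol 0.25 μg/mL: = 0.25 μg/mL ⇒ I

vancomycin, tigecycline, nafcillin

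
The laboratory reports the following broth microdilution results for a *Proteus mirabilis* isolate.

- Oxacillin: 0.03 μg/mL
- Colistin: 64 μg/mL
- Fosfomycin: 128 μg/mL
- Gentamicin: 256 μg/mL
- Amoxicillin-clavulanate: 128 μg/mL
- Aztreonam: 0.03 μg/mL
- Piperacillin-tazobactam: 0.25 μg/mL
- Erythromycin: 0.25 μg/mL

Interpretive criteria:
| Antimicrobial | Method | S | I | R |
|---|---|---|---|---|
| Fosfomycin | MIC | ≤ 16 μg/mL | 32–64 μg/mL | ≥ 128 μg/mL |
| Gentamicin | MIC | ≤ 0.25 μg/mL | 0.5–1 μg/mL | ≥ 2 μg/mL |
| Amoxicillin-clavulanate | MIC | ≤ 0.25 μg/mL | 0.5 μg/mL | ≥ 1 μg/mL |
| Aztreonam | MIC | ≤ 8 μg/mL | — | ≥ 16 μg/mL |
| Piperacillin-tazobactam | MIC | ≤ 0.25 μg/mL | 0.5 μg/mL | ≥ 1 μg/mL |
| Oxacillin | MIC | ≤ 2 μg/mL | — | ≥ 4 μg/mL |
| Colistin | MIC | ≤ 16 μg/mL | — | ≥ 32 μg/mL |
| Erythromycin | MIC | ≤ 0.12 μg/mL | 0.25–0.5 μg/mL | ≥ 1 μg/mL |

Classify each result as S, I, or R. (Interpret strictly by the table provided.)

S, R, R, R, R, S, S, I

Oxacillin 0.03 μg/mL: ≤ 2 μg/mL — Susceptible
Colistin (64 μg/mL) ≥ 32 μg/mL — Resistant
Fosfomycin 128 μg/mL: ≥ 128 μg/mL → R
Gentamicin: 256 μg/mL is ≥ 2 μg/mL ⇒ Resistant
Amoxicillin-clavulanate 128 μg/mL: ≥ 1 μg/mL ⇒ resistant
Aztreonam: 0.03 μg/mL is ≤ 8 μg/mL — Susceptible
Piperacillin-tazobactam 0.25 μg/mL: ≤ 0.25 μg/mL ⇒ susceptible
Erythromycin 0.25 μg/mL: in 0.25–0.5 μg/mL → I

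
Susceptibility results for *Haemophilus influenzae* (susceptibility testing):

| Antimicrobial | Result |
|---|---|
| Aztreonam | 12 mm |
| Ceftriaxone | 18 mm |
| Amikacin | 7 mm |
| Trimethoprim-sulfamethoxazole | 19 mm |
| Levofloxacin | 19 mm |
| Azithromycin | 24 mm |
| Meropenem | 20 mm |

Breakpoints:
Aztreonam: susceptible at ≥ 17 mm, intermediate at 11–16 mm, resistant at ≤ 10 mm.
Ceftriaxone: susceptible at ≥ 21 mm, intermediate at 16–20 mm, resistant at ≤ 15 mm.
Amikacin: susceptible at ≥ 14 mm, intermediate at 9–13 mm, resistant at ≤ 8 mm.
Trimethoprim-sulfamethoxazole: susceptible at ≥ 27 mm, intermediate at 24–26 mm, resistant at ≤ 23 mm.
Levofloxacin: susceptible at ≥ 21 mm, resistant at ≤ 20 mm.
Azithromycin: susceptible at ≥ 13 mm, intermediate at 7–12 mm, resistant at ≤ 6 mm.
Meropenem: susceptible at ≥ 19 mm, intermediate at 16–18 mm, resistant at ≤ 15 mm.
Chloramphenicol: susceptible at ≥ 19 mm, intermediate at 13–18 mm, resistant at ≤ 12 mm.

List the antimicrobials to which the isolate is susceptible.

Aztreonam (12 mm) in 11–16 mm → Intermediate
Ceftriaxone (18 mm) in 16–20 mm — intermediate
Amikacin: 7 mm is ≤ 8 mm — resistant
Trimethoprim-sulfamethoxazole 19 mm: ≤ 23 mm → R
Levofloxacin (19 mm) ≤ 20 mm ⇒ Resistant
Azithromycin: 24 mm is ≥ 13 mm — Susceptible
Meropenem (20 mm) ≥ 19 mm — susceptible

azithromycin, meropenem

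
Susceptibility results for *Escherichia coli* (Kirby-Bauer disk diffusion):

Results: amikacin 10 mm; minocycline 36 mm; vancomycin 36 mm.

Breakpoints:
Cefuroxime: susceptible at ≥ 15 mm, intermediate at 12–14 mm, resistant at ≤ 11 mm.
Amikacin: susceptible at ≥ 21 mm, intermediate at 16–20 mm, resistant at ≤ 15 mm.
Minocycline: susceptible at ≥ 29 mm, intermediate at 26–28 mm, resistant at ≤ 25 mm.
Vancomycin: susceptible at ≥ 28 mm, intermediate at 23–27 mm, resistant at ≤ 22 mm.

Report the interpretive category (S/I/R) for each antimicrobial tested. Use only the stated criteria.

R, S, S

Amikacin: 10 mm is ≤ 15 mm → R
Minocycline 36 mm: ≥ 29 mm — susceptible
Vancomycin (36 mm) ≥ 28 mm → S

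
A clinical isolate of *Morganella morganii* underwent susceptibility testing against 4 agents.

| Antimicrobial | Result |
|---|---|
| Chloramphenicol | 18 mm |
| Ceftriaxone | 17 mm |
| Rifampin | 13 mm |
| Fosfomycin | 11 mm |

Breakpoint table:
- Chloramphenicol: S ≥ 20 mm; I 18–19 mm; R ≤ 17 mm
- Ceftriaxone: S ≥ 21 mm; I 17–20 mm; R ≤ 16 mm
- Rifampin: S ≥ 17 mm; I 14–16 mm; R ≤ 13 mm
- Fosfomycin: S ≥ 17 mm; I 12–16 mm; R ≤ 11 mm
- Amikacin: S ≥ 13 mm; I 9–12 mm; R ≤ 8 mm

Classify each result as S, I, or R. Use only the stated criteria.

I, I, R, R

Chloramphenicol (18 mm) in 18–19 mm → Intermediate
Ceftriaxone: 17 mm is in 17–20 mm — Intermediate
Rifampin 13 mm: ≤ 13 mm ⇒ R
Fosfomycin (11 mm) ≤ 11 mm — Resistant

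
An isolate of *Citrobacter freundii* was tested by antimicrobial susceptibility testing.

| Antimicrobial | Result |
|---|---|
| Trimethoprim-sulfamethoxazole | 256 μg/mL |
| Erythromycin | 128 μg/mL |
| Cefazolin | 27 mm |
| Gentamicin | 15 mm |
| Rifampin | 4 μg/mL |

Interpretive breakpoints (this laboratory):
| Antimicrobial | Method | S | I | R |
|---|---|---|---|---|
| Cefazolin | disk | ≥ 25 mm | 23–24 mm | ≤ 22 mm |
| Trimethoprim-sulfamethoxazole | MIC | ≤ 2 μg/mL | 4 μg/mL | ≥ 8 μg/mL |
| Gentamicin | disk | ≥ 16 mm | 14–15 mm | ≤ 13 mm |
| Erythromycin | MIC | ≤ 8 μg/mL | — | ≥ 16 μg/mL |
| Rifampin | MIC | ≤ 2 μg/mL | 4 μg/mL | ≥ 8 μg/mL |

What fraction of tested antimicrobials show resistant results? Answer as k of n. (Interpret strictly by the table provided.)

Trimethoprim-sulfamethoxazole: 256 μg/mL is ≥ 8 μg/mL → R
Erythromycin (128 μg/mL) ≥ 16 μg/mL — R
Cefazolin (27 mm) ≥ 25 mm → S
Gentamicin: 15 mm is in 14–15 mm — intermediate
Rifampin 4 μg/mL: = 4 μg/mL → I
Resistant: 2/5

2 of 5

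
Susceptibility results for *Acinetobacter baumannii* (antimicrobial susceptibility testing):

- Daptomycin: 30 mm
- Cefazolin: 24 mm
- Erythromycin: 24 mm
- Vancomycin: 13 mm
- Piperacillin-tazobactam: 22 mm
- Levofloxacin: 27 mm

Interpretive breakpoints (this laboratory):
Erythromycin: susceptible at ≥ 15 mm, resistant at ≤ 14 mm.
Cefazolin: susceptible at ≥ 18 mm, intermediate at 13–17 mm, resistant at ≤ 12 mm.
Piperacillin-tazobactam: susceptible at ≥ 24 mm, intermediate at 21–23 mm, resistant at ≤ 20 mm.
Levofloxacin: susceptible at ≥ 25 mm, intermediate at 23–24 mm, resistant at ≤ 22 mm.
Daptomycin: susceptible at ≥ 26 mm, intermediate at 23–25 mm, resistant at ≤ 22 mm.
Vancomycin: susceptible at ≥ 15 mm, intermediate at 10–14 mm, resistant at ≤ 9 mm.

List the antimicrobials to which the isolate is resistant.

none

Daptomycin (30 mm) ≥ 26 mm → susceptible
Cefazolin: 24 mm is ≥ 18 mm — Susceptible
Erythromycin: 24 mm is ≥ 15 mm → S
Vancomycin (13 mm) in 10–14 mm — I
Piperacillin-tazobactam 22 mm: in 21–23 mm → Intermediate
Levofloxacin: 27 mm is ≥ 25 mm — Susceptible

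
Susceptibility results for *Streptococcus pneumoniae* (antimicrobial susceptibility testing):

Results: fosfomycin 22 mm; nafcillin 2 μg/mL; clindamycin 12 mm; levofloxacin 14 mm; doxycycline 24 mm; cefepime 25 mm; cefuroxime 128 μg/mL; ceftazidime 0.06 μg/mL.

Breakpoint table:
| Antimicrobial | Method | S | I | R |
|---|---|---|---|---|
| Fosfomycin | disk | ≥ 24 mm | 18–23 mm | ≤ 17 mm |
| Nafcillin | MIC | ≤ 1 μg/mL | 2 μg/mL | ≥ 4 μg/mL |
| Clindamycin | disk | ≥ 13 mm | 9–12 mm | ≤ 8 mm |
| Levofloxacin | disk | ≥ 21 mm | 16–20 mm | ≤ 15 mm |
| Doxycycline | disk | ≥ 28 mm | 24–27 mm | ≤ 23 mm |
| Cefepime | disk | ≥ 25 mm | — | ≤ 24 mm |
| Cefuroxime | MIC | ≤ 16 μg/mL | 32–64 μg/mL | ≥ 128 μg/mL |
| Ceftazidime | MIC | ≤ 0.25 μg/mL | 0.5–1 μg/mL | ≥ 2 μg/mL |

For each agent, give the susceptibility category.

Fosfomycin 22 mm: in 18–23 mm ⇒ intermediate
Nafcillin: 2 μg/mL is = 2 μg/mL ⇒ I
Clindamycin (12 mm) in 9–12 mm ⇒ intermediate
Levofloxacin: 14 mm is ≤ 15 mm → resistant
Doxycycline (24 mm) in 24–27 mm ⇒ Intermediate
Cefepime (25 mm) ≥ 25 mm ⇒ Susceptible
Cefuroxime 128 μg/mL: ≥ 128 μg/mL — resistant
Ceftazidime (0.06 μg/mL) ≤ 0.25 μg/mL — S

I, I, I, R, I, S, R, S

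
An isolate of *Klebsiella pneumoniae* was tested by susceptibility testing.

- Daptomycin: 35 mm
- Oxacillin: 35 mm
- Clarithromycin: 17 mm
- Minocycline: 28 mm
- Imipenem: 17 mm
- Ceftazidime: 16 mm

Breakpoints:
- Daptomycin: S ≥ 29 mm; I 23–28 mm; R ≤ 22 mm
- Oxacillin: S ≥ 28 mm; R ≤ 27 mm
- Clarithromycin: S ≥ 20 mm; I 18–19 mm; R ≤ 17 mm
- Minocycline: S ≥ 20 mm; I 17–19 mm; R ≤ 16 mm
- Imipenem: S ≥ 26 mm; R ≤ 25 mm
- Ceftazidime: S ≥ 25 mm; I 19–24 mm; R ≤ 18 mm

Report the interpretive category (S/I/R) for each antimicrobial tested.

Daptomycin (35 mm) ≥ 29 mm ⇒ S
Oxacillin: 35 mm is ≥ 28 mm — S
Clarithromycin: 17 mm is ≤ 17 mm → Resistant
Minocycline (28 mm) ≥ 20 mm — Susceptible
Imipenem: 17 mm is ≤ 25 mm → R
Ceftazidime (16 mm) ≤ 18 mm — Resistant

S, S, R, S, R, R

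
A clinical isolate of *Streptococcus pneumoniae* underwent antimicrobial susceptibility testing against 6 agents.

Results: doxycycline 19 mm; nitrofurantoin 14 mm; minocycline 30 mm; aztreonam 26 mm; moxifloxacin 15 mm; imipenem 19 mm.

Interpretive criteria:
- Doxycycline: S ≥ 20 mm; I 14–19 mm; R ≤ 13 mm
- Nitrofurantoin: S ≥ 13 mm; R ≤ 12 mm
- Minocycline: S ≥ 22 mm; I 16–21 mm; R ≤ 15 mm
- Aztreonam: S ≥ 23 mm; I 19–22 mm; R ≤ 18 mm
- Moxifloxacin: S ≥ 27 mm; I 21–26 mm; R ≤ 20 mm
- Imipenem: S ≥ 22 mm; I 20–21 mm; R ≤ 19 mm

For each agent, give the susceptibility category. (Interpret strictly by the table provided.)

Doxycycline: 19 mm is in 14–19 mm ⇒ I
Nitrofurantoin 14 mm: ≥ 13 mm — S
Minocycline: 30 mm is ≥ 22 mm → Susceptible
Aztreonam 26 mm: ≥ 23 mm → S
Moxifloxacin: 15 mm is ≤ 20 mm → Resistant
Imipenem (19 mm) ≤ 19 mm — Resistant

I, S, S, S, R, R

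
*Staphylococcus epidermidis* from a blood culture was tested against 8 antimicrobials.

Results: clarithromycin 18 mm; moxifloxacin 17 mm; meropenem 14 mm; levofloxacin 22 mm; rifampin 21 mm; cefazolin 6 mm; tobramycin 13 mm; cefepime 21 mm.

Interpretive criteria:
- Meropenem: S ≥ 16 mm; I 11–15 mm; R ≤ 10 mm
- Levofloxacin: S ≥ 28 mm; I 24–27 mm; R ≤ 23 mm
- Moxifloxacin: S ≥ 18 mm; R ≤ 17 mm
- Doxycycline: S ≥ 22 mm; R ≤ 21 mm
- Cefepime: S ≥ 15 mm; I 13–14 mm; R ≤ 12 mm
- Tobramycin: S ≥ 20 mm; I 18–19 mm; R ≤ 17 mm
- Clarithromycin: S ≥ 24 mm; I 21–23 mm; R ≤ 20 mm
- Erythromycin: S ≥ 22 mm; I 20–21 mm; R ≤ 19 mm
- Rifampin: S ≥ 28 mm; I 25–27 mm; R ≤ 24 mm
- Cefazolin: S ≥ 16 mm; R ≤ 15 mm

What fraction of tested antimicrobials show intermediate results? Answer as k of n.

1 of 8

Clarithromycin: 18 mm is ≤ 20 mm → resistant
Moxifloxacin (17 mm) ≤ 17 mm ⇒ resistant
Meropenem 14 mm: in 11–15 mm → intermediate
Levofloxacin 22 mm: ≤ 23 mm ⇒ R
Rifampin: 21 mm is ≤ 24 mm → Resistant
Cefazolin: 6 mm is ≤ 15 mm — Resistant
Tobramycin: 13 mm is ≤ 17 mm → resistant
Cefepime (21 mm) ≥ 15 mm → susceptible
Intermediate: 1/8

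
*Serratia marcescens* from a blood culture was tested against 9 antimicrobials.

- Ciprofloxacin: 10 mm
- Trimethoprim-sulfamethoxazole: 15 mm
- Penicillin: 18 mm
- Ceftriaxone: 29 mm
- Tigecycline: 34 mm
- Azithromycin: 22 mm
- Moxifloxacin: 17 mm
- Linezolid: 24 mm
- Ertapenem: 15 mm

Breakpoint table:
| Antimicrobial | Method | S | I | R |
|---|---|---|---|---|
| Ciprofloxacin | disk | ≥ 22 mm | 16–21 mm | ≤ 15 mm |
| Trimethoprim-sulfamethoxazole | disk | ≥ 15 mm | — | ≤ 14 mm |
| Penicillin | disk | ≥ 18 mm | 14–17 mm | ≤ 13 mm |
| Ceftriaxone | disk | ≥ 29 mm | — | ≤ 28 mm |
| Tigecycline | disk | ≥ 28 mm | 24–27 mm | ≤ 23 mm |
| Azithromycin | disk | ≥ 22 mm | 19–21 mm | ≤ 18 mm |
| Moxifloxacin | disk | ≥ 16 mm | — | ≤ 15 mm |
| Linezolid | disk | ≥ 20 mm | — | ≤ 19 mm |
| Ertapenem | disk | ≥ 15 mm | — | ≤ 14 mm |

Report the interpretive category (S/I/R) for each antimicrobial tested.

R, S, S, S, S, S, S, S, S

Ciprofloxacin 10 mm: ≤ 15 mm → resistant
Trimethoprim-sulfamethoxazole 15 mm: ≥ 15 mm — Susceptible
Penicillin (18 mm) ≥ 18 mm → susceptible
Ceftriaxone 29 mm: ≥ 29 mm — Susceptible
Tigecycline 34 mm: ≥ 28 mm — S
Azithromycin 22 mm: ≥ 22 mm — S
Moxifloxacin: 17 mm is ≥ 16 mm — susceptible
Linezolid: 24 mm is ≥ 20 mm → Susceptible
Ertapenem: 15 mm is ≥ 15 mm — susceptible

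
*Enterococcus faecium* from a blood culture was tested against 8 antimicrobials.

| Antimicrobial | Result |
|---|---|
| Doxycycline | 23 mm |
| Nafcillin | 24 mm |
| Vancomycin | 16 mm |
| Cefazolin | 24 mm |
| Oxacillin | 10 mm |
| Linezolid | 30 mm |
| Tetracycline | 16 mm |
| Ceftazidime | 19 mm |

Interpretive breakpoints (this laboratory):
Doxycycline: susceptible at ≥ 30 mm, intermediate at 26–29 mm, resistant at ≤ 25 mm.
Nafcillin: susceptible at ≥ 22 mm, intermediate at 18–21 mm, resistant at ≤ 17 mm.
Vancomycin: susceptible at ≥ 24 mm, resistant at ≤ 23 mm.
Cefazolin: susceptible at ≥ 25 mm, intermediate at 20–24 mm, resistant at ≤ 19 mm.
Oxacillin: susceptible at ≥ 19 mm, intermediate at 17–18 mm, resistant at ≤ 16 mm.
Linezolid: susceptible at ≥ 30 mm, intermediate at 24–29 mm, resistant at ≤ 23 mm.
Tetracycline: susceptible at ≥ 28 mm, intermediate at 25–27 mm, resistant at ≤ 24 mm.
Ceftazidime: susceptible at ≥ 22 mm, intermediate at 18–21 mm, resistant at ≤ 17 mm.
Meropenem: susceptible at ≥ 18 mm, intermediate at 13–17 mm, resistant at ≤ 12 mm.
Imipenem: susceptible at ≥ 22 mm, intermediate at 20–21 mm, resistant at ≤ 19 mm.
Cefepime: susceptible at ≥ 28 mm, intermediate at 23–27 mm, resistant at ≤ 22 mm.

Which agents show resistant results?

Doxycycline 23 mm: ≤ 25 mm → R
Nafcillin (24 mm) ≥ 22 mm → S
Vancomycin 16 mm: ≤ 23 mm — R
Cefazolin: 24 mm is in 20–24 mm → Intermediate
Oxacillin 10 mm: ≤ 16 mm — resistant
Linezolid: 30 mm is ≥ 30 mm — S
Tetracycline (16 mm) ≤ 24 mm → R
Ceftazidime: 19 mm is in 18–21 mm ⇒ Intermediate

doxycycline, vancomycin, oxacillin, tetracycline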